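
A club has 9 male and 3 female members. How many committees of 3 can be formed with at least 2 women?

Sum over valid woman counts:
C(3,2)C(9,1) = 27
C(3,3)C(9,0) = 1
Total: 27 + 1.

Final answer: 28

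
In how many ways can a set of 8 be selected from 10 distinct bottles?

C(10,8) = 10!/(8! x (10-8)!).

Final answer: C(10,8) = 45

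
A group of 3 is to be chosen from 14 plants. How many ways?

C(14,3) = 14!/(3! x 11!).

Final answer: \binom{14}{3} = 364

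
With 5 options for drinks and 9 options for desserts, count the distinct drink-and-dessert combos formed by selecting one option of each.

By the multiplication principle: 5 x 9.

Final answer: 45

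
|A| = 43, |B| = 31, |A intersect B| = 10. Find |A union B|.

|A union B| = |A| + |B| - |A intersect B| = 43 + 31 - 10.

Final answer: 64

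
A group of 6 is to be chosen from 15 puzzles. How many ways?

C(15,6) = 15!/(6! x 9!).

Final answer: \binom{15}{6} = 5005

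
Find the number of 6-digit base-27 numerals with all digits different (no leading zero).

First digit: 26 (nonzero). Second: 26 (not first). Third: 25, etc.
Total: 26 x 26 x 25 x 24 x 23 x 22.

Final answer: 205233600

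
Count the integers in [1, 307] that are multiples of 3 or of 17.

Multiples of 3: 102. Multiples of 17: 18. Of both (lcm=51): 6.
By inclusion-exclusion: 102 + 18 - 6.

Final answer: 114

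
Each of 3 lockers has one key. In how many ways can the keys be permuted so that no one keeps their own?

Derangements satisfy D(n) = (n-1)(D(n-1) + D(n-2)), starting from D(0)=1, D(1)=0.
D(2) = 1 x (0 + 1) = 1
D(3) = 2 x (D(2) + D(1)) = 2 x (1 + 0)

Final answer: D(3) = 2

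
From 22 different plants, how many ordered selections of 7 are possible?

P(22,7) = 22!/(22-7)! = 22!/15!.

Final answer: P(22,7) = 859541760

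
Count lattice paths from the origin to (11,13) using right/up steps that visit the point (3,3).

Paths (0,0)->(3,3): C(6,3) = 20.
Paths (3,3)->(11,13): C(18,10) = 43758.
By multiplication principle: 20 x 43758.

Final answer: 875160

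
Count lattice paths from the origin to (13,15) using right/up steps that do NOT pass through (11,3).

Total paths to (13,15): C(28,15) = 37442160.
Paths through (11,3): C(14,3) x C(14,12) = 33124.
Avoiding (11,3): 37442160 - 33124.

Final answer: 37409036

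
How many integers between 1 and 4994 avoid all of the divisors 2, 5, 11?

|div by 2|=2497, |div by 5|=998, |div by 11|=454.
|div by 2&5|=499, |div by 2&11|=227, |div by 5&11|=90, |div by all|=45.
By inclusion-exclusion, divisible by at least one: 2497+998+454-499-227-90+45 = 3178.
Not divisible by any: 4994 - 3178.

Final answer: 1816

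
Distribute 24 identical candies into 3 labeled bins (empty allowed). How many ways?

Stars and bars: C(n+k-1, k-1) = C(26,2).

Final answer: C(26,2) = 325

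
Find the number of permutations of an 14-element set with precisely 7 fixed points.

Choose which 7 elements are fixed: C(14,7) = 3432.
Derange the remaining 7 using D(j) = (j-1)(D(j-1) + D(j-2)), D(0)=1, D(1)=0: D(2)=1, D(3)=2, D(4)=9, D(5)=44, D(6)=265, D(7)=1854.
Total: 3432 x 1854.

Final answer: C(14,7) D(7) = 6362928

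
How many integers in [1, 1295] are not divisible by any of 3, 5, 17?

|div by 3|=431, |div by 5|=259, |div by 17|=76.
|div by 3&5|=86, |div by 3&17|=25, |div by 5&17|=15, |div by all|=5.
By inclusion-exclusion, divisible by at least one: 431+259+76-86-25-15+5 = 645.
Not divisible by any: 1295 - 645.

Final answer: 650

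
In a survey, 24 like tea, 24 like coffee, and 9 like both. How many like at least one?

|A union B| = |A| + |B| - |A intersect B| = 24 + 24 - 9.

Final answer: 39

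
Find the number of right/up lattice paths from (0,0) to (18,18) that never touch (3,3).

Total paths to (18,18): C(36,18) = 9075135300.
Paths through (3,3): C(6,3) x C(30,15) = 3102350400.
Avoiding (3,3): 9075135300 - 3102350400.

Final answer: 5972784900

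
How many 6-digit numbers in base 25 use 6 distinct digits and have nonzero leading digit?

First digit: 24 (nonzero). Second: 24 (not first). Third: 23, etc.
Total: 24 x 24 x 23 x 22 x 21 x 20.

Final answer: 122411520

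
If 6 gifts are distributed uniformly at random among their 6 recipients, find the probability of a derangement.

Derangements satisfy D(n) = (n-1)(D(n-1) + D(n-2)), starting from D(0)=1, D(1)=0.
Building up: D(2)=1, D(3)=2, D(4)=9, D(5)=44, D(6)=265.
Total arrangements: 6! = 720.
Probability = D(6)/6! = 53/144.

Final answer: D(6)/6! = 265/720 = 0.368056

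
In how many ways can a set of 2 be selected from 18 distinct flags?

C(18,2) = 18!/(2! x (18-2)!).

Final answer: C(18,2) = 153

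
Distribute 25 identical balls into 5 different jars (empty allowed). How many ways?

Stars and bars: C(n+k-1, k-1) = C(29,4).

Final answer: C(29,4) = 23751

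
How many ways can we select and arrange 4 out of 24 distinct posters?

P(24,4) = 24!/(24-4)! = 24!/20!.

Final answer: P(24,4) = 255024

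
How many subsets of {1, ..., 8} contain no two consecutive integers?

Let a(n) count such subsets of {1, ..., n}. Either n is excluded (a(n-1) ways) or n is included, forcing n-1 out (a(n-2) ways), so a(n) = a(n-1) + a(n-2) with a(1)=2, a(2)=3.
Iterating the recurrence: a(1)=2, a(2)=3, a(3)=5, a(4)=8, a(5)=13, a(6)=21, a(7)=34, a(8)=55.

Final answer: 55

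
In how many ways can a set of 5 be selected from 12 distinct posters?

C(12,5) = 12!/(5! x (12-5)!).

Final answer: C(12,5) = 792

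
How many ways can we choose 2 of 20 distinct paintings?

C(20,2) = 20!/(2! x (20-2)!).

Final answer: C(20,2) = 190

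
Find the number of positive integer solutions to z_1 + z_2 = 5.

Substitute z'_i = z_i - 1 (so z'_i >= 0). Then sum z'_i = 5 - 2 = 3.
Stars and bars: C(3+2-1, 2-1) = C(4,1).

Final answer: C(4,1) = 4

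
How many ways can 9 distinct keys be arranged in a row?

The number of ways to arrange 9 distinct objects is 9!.

Final answer: 9! = 362880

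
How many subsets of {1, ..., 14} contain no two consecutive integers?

Condition on whether n belongs to the subset: if not, any valid subset of {1, ..., n-1} works (a(n-1)); if so, n-1 is excluded and the rest is a valid subset of {1, ..., n-2} (a(n-2)). Hence a(n) = a(n-1) + a(n-2), a(1)=2, a(2)=3.
Building up term by term: a(1)=2, a(2)=3, a(3)=5, a(4)=8, a(5)=13, a(6)=21, a(7)=34, a(8)=55, a(9)=89, a(10)=144, a(11)=233, a(12)=377, a(13)=610, a(14)=987.

Final answer: 987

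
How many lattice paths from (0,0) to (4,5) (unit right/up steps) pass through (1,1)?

Paths (0,0)->(1,1): C(2,1) = 2.
Paths (1,1)->(4,5): C(7,4) = 35.
By multiplication principle: 2 x 35.

Final answer: 70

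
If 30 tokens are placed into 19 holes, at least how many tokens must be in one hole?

By the pigeonhole principle: ceiling(30/19).

Final answer: 2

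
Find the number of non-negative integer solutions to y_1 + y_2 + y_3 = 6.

Stars and bars with 6 stars and 2 bars:
C(6+3-1, 3-1) = C(8,2).

Final answer: C(8,2) = 28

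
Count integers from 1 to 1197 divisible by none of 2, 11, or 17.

|div by 2|=598, |div by 11|=108, |div by 17|=70.
|div by 2&11|=54, |div by 2&17|=35, |div by 11&17|=6, |div by all|=3.
By inclusion-exclusion, divisible by at least one: 598+108+70-54-35-6+3 = 684.
Not divisible by any: 1197 - 684.

Final answer: 513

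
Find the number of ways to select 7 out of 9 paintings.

C(9,7) = 9!/(7! x 2!).

Final answer: \binom{9}{7} = 36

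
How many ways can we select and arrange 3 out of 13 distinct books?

P(13,3) = 13!/(13-3)! = 13!/10!.

Final answer: P(13,3) = 1716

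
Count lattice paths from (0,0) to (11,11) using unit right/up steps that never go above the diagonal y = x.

Total monotonic paths to (11,11): C(22,11) = 705432.
By the reflection principle, paths that go above the diagonal number C(22,12) = 646646.
Valid Dyck paths: 705432 - 646646.
(Equivalently, C_{11} = C(22,11)/12 = 705432/12.)

Final answer: C_{11} = 58786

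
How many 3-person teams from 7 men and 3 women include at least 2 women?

Sum over valid woman counts:
C(3,2)C(7,1) = 21
C(3,3)C(7,0) = 1
Total: 21 + 1.

Final answer: 22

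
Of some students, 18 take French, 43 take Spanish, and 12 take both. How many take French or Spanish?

|A union B| = |A| + |B| - |A intersect B| = 18 + 43 - 12.

Final answer: 49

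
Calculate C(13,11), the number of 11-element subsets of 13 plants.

C(13,11) = 13!/(11! x 2!).

Final answer: \binom{13}{11} = 78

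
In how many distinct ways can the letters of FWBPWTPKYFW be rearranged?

Letters (B:1, F:2, K:1, P:2, T:1, W:3, Y:1). Total letters: 11.
Permutations = 11!/(3! x 2! x 2!).

Final answer: 1663200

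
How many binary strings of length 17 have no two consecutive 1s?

A valid string ends in 0 (append to any length-(n-1) valid string) or in 01 (append to any length-(n-2) valid string), so a(n) = a(n-1) + a(n-2) with a(1)=2, a(2)=3.
Computing successive values: a(1)=2, a(2)=3, a(3)=5, a(4)=8, a(5)=13, a(6)=21, a(7)=34, a(8)=55, a(9)=89, a(10)=144, a(11)=233, a(12)=377, a(13)=610, a(14)=987, a(15)=1597, a(16)=2584, a(17)=4181.

Final answer: 4181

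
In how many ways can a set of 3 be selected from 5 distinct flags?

C(5,3) = 5!/(3! x (5-3)!).

Final answer: C(5,3) = 10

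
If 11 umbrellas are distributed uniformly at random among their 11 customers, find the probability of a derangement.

Use the recurrence D(n) = (n-1)(D(n-1) + D(n-2)) with D(0)=1, D(1)=0.
Building up: D(2)=1, D(3)=2, D(4)=9, D(5)=44, D(6)=265, D(7)=1854, D(8)=14833, D(9)=133496, D(10)=1334961, D(11)=14684570.
Total arrangements: 11! = 39916800.
Probability = D(11)/11! = 1468457/3991680.

Final answer: D(11)/11! = 14684570/39916800 = 0.367879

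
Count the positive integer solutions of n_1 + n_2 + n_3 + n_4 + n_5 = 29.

Substitute n'_i = n_i - 1 (so n'_i >= 0). Then sum n'_i = 29 - 5 = 24.
Stars and bars: C(24+5-1, 5-1) = C(28,4).

Final answer: C(28,4) = 20475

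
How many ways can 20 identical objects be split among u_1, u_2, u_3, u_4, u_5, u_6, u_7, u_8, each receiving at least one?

Substitute u'_i = u_i - 1 (so u'_i >= 0). Then sum u'_i = 20 - 8 = 12.
Stars and bars: C(12+8-1, 8-1) = C(19,7).

Final answer: C(19,7) = 50388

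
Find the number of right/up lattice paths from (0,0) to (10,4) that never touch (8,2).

Total paths to (10,4): C(14,4) = 1001.
Paths through (8,2): C(10,2) x C(4,2) = 270.
Avoiding (8,2): 1001 - 270.

Final answer: 731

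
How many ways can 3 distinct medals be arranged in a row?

The number of ways to arrange 3 distinct objects is 3!.

Final answer: 3! = 6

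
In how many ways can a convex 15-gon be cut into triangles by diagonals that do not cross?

This is counted by the nth Catalan number C_n. Here n = 15 - 2 = 13.
C_n = C(2n,n)/(n+1), so C_{13} = C(26,13)/14 = 10400600/14.

Final answer: C_{13} = 742900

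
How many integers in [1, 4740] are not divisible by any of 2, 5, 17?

|div by 2|=2370, |div by 5|=948, |div by 17|=278.
|div by 2&5|=474, |div by 2&17|=139, |div by 5&17|=55, |div by all|=27.
By inclusion-exclusion, divisible by at least one: 2370+948+278-474-139-55+27 = 2955.
Not divisible by any: 4740 - 2955.

Final answer: 1785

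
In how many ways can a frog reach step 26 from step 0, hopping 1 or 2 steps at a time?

Let f(n) count the ways. The last step is size 1 or 2, so f(n) = f(n-1) + f(n-2) with f(1)=1, f(2)=2.
Building up term by term: f(1)=1, f(2)=2, f(3)=3, f(4)=5, f(5)=8, f(6)=13, f(7)=21, f(8)=34, f(9)=55, f(10)=89, f(11)=144, f(12)=233, f(13)=377, f(14)=610, f(15)=987, f(16)=1597, f(17)=2584, f(18)=4181, f(19)=6765, f(20)=10946, f(21)=17711, f(22)=28657, f(23)=46368, f(24)=75025, f(25)=121393, f(26)=196418.

Final answer: 196418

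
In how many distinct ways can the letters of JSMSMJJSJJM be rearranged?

Letters (J:5, M:3, S:3). Total letters: 11.
Permutations = 11!/(5! x 3! x 3!).

Final answer: 9240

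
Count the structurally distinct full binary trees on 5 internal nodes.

This is a standard Catalan-number count: the answer is C_n. Here n = 5.
C_n = C(2n,n) - C(2n,n+1), so C_{5} = C(10,5) - C(10,6) = 252 - 210.

Final answer: C_{5} = 42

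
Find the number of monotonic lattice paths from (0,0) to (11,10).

Each path has 11 right steps and 10 up steps in some order (21 steps total).
Choose which 10 of the 21 steps are up: C(21,10).

Final answer: C(21,10) = 352716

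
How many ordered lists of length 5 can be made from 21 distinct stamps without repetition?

P(21,5) = 21!/(21-5)! = 21!/16!.

Final answer: P(21,5) = 2441880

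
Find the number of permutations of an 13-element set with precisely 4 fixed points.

Choose which 4 elements are fixed: C(13,4) = 715.
Derange the remaining 9 using D(j) = (j-1)(D(j-1) + D(j-2)), D(0)=1, D(1)=0: D(2)=1, D(3)=2, D(4)=9, D(5)=44, D(6)=265, D(7)=1854, D(8)=14833, D(9)=133496.
Total: 715 x 133496.

Final answer: C(13,4) D(9) = 95449640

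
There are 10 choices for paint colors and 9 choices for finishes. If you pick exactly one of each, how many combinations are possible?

By the multiplication principle: 10 x 9.

Final answer: 90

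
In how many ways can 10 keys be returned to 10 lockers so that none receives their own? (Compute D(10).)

D(n) = (n-1)(D(n-1) + D(n-2)), D(0)=1, D(1)=0.
D(2) = 1 x (0 + 1) = 1
D(3) = 2 x (1 + 0) = 2
D(4) = 3 x (2 + 1) = 9
D(5) = 4 x (9 + 2) = 44
D(6) = 5 x (44 + 9) = 265
D(7) = 6 x (265 + 44) = 1854
D(8) = 7 x (1854 + 265) = 14833
D(9) = 8 x (14833 + 1854) = 133496
D(10) = 9 x (D(9) + D(8)) = 9 x (133496 + 14833)

Final answer: D(10) = 1334961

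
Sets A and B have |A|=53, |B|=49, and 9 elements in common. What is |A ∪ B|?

|A union B| = |A| + |B| - |A intersect B| = 53 + 49 - 9.

Final answer: 93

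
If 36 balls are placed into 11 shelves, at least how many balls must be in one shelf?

By the pigeonhole principle: ceiling(36/11).

Final answer: 4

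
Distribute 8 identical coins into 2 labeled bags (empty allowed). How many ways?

Stars and bars: C(n+k-1, k-1) = C(9,1).

Final answer: C(9,1) = 9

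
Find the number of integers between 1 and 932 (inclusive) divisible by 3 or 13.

Multiples of 3: 310. Multiples of 13: 71. Of both (lcm=39): 23.
By inclusion-exclusion: 310 + 71 - 23.

Final answer: 358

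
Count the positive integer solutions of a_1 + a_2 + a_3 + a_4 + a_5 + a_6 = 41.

Substitute a'_i = a_i - 1 (so a'_i >= 0). Then sum a'_i = 41 - 6 = 35.
Stars and bars: C(35+6-1, 6-1) = C(40,5).

Final answer: C(40,5) = 658008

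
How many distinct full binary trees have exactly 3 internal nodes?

This is counted by the nth Catalan number C_n. Here n = 3.
C_n = C(2n,n)/(n+1), so C_{3} = C(6,3)/4 = 20/4.

Final answer: C_{3} = 5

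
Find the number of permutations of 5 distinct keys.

The number of ways to arrange 5 distinct objects is 5!.

Final answer: 5! = 120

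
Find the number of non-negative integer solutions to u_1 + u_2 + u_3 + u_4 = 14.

Stars and bars with 14 stars and 3 bars:
C(14+4-1, 4-1) = C(17,3).

Final answer: C(17,3) = 680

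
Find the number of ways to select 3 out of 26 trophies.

C(26,3) = 26!/(3! x 23!).

Final answer: \binom{26}{3} = 2600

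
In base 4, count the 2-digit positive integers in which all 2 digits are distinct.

The leading digit has 3 choices (anything but zero); the next has 3 (anything but the first), then 2, and so on, one fewer each time.
Total: 3 x 3.

Final answer: 9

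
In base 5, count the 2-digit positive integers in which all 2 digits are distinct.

The leading digit has 4 choices (anything but zero); the next has 4 (anything but the first), then 3, and so on, one fewer each time.
Total: 4 x 4.

Final answer: 16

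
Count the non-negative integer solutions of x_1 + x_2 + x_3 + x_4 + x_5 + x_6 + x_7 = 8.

Stars and bars with 8 stars and 6 bars:
C(8+7-1, 7-1) = C(14,6).

Final answer: C(14,6) = 3003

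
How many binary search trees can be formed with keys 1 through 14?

This is a standard Catalan-number count: the answer is C_n. Here n = 14.
C_n = C(2n,n)/(n+1), so C_{14} = C(28,14)/15 = 40116600/15.

Final answer: C_{14} = 2674440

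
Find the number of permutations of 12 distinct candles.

The number of ways to arrange 12 distinct objects is 12!.

Final answer: 12! = 479001600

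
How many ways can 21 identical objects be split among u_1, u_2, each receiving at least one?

Substitute u'_i = u_i - 1 (so u'_i >= 0). Then sum u'_i = 21 - 2 = 19.
Stars and bars: C(19+2-1, 2-1) = C(20,1).

Final answer: C(20,1) = 20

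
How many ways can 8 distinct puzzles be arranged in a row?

The number of ways to arrange 8 distinct objects is 8!.

Final answer: 8! = 40320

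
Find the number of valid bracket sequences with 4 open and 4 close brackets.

This is counted by the nth Catalan number C_n. Here n = 4 (pairs).
C_n = C(2n,n)/(n+1), so C_{4} = C(8,4)/5 = 70/5.

Final answer: C_{4} = 14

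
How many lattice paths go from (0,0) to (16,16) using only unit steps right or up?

Each path has 16 right steps and 16 up steps in some order (32 steps total).
Choose which 16 of the 32 steps are up: C(32,16).

Final answer: C(32,16) = 601080390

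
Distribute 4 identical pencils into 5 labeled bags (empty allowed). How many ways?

Stars and bars: C(n+k-1, k-1) = C(8,4).

Final answer: C(8,4) = 70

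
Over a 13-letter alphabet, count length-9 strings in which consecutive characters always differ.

Let g(n) count such strings. g(1) = 13, and each valid string of length n-1 extends in 12 ways (any symbol but the last), so g(n) = 12 g(n-1).
Total: g(9) = 13 x 12^8.

Final answer: 13 x 12^{8} = 5589762048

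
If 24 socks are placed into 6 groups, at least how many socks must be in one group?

By the pigeonhole principle: ceiling(24/6).

Final answer: 4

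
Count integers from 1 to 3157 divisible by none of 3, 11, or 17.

|div by 3|=1052, |div by 11|=287, |div by 17|=185.
|div by 3&11|=95, |div by 3&17|=61, |div by 11&17|=16, |div by all|=5.
By inclusion-exclusion, divisible by at least one: 1052+287+185-95-61-16+5 = 1357.
Not divisible by any: 3157 - 1357.

Final answer: 1800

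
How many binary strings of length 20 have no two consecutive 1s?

A valid string ends in 0 (append to any length-(n-1) valid string) or in 01 (append to any length-(n-2) valid string), so a(n) = a(n-1) + a(n-2) with a(1)=2, a(2)=3.
Computing successive values: a(1)=2, a(2)=3, a(3)=5, a(4)=8, a(5)=13, a(6)=21, a(7)=34, a(8)=55, a(9)=89, a(10)=144, a(11)=233, a(12)=377, a(13)=610, a(14)=987, a(15)=1597, a(16)=2584, a(17)=4181, a(18)=6765, a(19)=10946, a(20)=17711.

Final answer: 17711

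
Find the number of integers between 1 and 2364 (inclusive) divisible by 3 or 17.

Multiples of 3: 788. Multiples of 17: 139. Of both (lcm=51): 46.
By inclusion-exclusion: 788 + 139 - 46.

Final answer: 881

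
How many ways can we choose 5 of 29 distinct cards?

C(29,5) = 29!/(5! x 24!).

Final answer: \binom{29}{5} = 118755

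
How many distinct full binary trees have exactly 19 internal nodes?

The structures are counted by the Catalan number C_n. Here n = 19.
C_n = C(2n,n)/(n+1), so C_{19} = C(38,19)/20 = 35345263800/20.

Final answer: C_{19} = 1767263190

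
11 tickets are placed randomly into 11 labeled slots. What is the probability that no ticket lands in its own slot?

D(n) = (n-1)(D(n-1) + D(n-2)), D(0)=1, D(1)=0.
Building up: D(2)=1, D(3)=2, D(4)=9, D(5)=44, D(6)=265, D(7)=1854, D(8)=14833, D(9)=133496, D(10)=1334961, D(11)=14684570.
Total arrangements: 11! = 39916800.
Probability = D(11)/11! = 1468457/3991680.

Final answer: D(11)/11! = 14684570/39916800 = 0.367879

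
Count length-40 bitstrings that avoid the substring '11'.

A valid string ends in 0 (append to any length-(n-1) valid string) or in 01 (append to any length-(n-2) valid string), so a(n) = a(n-1) + a(n-2) with a(1)=2, a(2)=3.
Building up term by term: a(1)=2, a(2)=3, a(3)=5, a(4)=8, a(5)=13, a(6)=21, a(7)=34, a(8)=55, a(9)=89, a(10)=144, a(11)=233, a(12)=377, a(13)=610, a(14)=987, a(15)=1597, a(16)=2584, a(17)=4181, a(18)=6765, a(19)=10946, a(20)=17711, a(21)=28657, a(22)=46368, a(23)=75025, a(24)=121393, a(25)=196418, a(26)=317811, a(27)=514229, a(28)=832040, a(29)=1346269, a(30)=2178309, a(31)=3524578, a(32)=5702887, a(33)=9227465, a(34)=14930352, a(35)=24157817, a(36)=39088169, a(37)=63245986, a(38)=102334155, a(39)=165580141, a(40)=267914296.

Final answer: 267914296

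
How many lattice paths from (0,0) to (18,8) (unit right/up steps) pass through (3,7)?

Paths (0,0)->(3,7): C(10,7) = 120.
Paths (3,7)->(18,8): C(16,1) = 16.
By multiplication principle: 120 x 16.

Final answer: 1920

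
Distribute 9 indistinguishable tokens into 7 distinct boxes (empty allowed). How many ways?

Stars and bars: C(n+k-1, k-1) = C(15,6).

Final answer: C(15,6) = 5005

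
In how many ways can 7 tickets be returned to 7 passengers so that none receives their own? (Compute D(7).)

Derangements satisfy D(n) = (n-1)(D(n-1) + D(n-2)), starting from D(0)=1, D(1)=0.
D(2) = 1 x (0 + 1) = 1
D(3) = 2 x (1 + 0) = 2
D(4) = 3 x (2 + 1) = 9
D(5) = 4 x (9 + 2) = 44
D(6) = 5 x (44 + 9) = 265
D(7) = 6 x (D(6) + D(5)) = 6 x (265 + 44)

Final answer: D(7) = 1854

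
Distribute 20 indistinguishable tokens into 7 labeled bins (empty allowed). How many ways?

Stars and bars: C(n+k-1, k-1) = C(26,6).

Final answer: C(26,6) = 230230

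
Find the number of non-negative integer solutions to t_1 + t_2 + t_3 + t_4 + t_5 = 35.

Stars and bars with 35 stars and 4 bars:
C(35+5-1, 5-1) = C(39,4).

Final answer: C(39,4) = 82251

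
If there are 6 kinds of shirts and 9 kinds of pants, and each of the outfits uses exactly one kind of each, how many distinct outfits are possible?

By the multiplication principle: 6 x 9.

Final answer: 54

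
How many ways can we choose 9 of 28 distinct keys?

C(28,9) = 28!/(9! x 19!).

Final answer: \binom{28}{9} = 6906900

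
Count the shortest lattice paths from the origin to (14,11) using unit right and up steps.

Each path has 14 right steps and 11 up steps in some order (25 steps total).
Choose which 11 of the 25 steps are up: C(25,11).

Final answer: C(25,11) = 4457400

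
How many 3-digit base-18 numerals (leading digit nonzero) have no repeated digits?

The leading digit has 17 choices (anything but zero); the next has 17 (anything but the first), then 16, and so on, one fewer each time.
Total: 17 x 17 x 16.

Final answer: 4624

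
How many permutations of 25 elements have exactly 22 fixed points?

Choose which 22 elements are fixed: C(25,22) = 2300.
Derange the remaining 3 using D(j) = (j-1)(D(j-1) + D(j-2)), D(0)=1, D(1)=0: D(2)=1, D(3)=2.
Total: 2300 x 2.

Final answer: C(25,22) D(3) = 4600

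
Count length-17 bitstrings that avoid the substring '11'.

A valid string ends in 0 (append to any length-(n-1) valid string) or in 01 (append to any length-(n-2) valid string), so a(n) = a(n-1) + a(n-2) with a(1)=2, a(2)=3.
Computing successive values: a(1)=2, a(2)=3, a(3)=5, a(4)=8, a(5)=13, a(6)=21, a(7)=34, a(8)=55, a(9)=89, a(10)=144, a(11)=233, a(12)=377, a(13)=610, a(14)=987, a(15)=1597, a(16)=2584, a(17)=4181.

Final answer: 4181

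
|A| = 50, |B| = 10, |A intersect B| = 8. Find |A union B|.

|A union B| = |A| + |B| - |A intersect B| = 50 + 10 - 8.

Final answer: 52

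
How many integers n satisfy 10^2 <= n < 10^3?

The leading digit cannot be 0 (9 options); the other 2 digits can be anything (10 options each).
Total: 9 x 10^2.

Final answer: 900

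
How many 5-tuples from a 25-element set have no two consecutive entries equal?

First character: 25 choices. Each subsequent: 24 choices (must differ from the previous one).
Total: 25 x 24^4.

Final answer: 25 x 24^{4} = 8294400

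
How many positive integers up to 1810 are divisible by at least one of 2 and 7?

Multiples of 2: 905. Multiples of 7: 258. Of both (lcm=14): 129.
By inclusion-exclusion: 905 + 258 - 129.

Final answer: 1034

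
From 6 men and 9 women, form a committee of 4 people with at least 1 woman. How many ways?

Sum over valid woman counts:
C(9,1)C(6,3) = 180
C(9,2)C(6,2) = 540
C(9,3)C(6,1) = 504
C(9,4)C(6,0) = 126
Total: 180 + 540 + 504 + 126.

Final answer: 1350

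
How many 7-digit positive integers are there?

The leading digit cannot be 0 (9 options); the other 6 digits can be anything (10 options each).
Total: 9 x 10^6.

Final answer: 9000000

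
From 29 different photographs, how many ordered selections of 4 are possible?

P(29,4) = 29!/(29-4)! = 29!/25!.

Final answer: P(29,4) = 570024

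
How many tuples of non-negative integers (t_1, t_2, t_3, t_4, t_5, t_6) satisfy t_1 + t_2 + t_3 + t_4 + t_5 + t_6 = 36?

Stars and bars with 36 stars and 5 bars:
C(36+6-1, 6-1) = C(41,5).

Final answer: C(41,5) = 749398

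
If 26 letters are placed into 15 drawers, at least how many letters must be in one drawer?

By the pigeonhole principle: ceiling(26/15).

Final answer: 2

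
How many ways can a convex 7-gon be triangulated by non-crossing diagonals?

The structures are counted by the Catalan number C_n. Here n = 7 - 2 = 5.
C_n = C(2n,n)/(n+1), so C_{5} = C(10,5)/6 = 252/6.

Final answer: C_{5} = 42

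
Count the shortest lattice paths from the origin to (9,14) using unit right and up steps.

Each path has 9 right steps and 14 up steps in some order (23 steps total).
Choose which 14 of the 23 steps are up: C(23,14).

Final answer: C(23,14) = 817190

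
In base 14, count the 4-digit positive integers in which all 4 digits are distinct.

The leading digit has 13 choices (anything but zero); the next has 13 (anything but the first), then 12, and so on, one fewer each time.
Total: 13 x 13 x 12 x 11.

Final answer: 22308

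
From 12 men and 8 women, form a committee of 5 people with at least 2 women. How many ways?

Sum over valid woman counts:
C(8,2)C(12,3) = 6160
C(8,3)C(12,2) = 3696
C(8,4)C(12,1) = 840
C(8,5)C(12,0) = 56
Total: 6160 + 3696 + 840 + 56.

Final answer: 10752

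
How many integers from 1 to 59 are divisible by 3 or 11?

Multiples of 3: 19. Multiples of 11: 5. Of both (lcm=33): 1.
By inclusion-exclusion: 19 + 5 - 1.

Final answer: 23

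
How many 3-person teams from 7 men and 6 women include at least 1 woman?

Sum over valid woman counts:
C(6,1)C(7,2) = 126
C(6,2)C(7,1) = 105
C(6,3)C(7,0) = 20
Total: 126 + 105 + 20.

Final answer: 251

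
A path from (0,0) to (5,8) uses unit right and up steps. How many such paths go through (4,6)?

Paths (0,0)->(4,6): C(10,6) = 210.
Paths (4,6)->(5,8): C(3,2) = 3.
By multiplication principle: 210 x 3.

Final answer: 630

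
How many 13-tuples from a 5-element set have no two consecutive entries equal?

Let g(n) count such strings. g(1) = 5, and each valid string of length n-1 extends in 4 ways (any symbol but the last), so g(n) = 4 g(n-1).
Total: g(13) = 5 x 4^12.

Final answer: 5 x 4^{12} = 83886080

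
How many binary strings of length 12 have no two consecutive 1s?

Let a(n) count valid strings. If the last bit is 0 the prefix is any valid string of length n-1; if it is 1 the string must end in 01 with a valid prefix of length n-2. So a(n) = a(n-1) + a(n-2), a(1)=2, a(2)=3.
Building up term by term: a(1)=2, a(2)=3, a(3)=5, a(4)=8, a(5)=13, a(6)=21, a(7)=34, a(8)=55, a(9)=89, a(10)=144, a(11)=233, a(12)=377.

Final answer: 377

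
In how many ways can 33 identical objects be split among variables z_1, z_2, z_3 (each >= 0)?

Stars and bars with 33 stars and 2 bars:
C(33+3-1, 3-1) = C(35,2).

Final answer: C(35,2) = 595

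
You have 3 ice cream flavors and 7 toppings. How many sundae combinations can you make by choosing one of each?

By the multiplication principle: 3 x 7.

Final answer: 21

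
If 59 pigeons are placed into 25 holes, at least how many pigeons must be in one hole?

By the pigeonhole principle: ceiling(59/25).

Final answer: 3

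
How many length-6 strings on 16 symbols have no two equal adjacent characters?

Let g(n) count such strings. g(1) = 16, and each valid string of length n-1 extends in 15 ways (any symbol but the last), so g(n) = 15 g(n-1).
Total: g(6) = 16 x 15^5.

Final answer: 16 x 15^{5} = 12150000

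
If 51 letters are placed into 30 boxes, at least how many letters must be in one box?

By the pigeonhole principle: ceiling(51/30).

Final answer: 2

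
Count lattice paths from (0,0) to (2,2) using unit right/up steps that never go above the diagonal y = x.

Total monotonic paths to (2,2): C(4,2) = 6.
Paths that cross above y=x (reflection bijection): C(4,3) = 4.
Valid Dyck paths: 6 - 4.
(Check: C(4,2) - C(4,3) = C(4,2)/3, the Catalan number C_{2}.)

Final answer: C_{2} = 2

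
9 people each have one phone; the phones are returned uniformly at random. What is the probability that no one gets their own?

Derangements satisfy D(n) = (n-1)(D(n-1) + D(n-2)), starting from D(0)=1, D(1)=0.
Building up: D(2)=1, D(3)=2, D(4)=9, D(5)=44, D(6)=265, D(7)=1854, D(8)=14833, D(9)=133496.
Total arrangements: 9! = 362880.
Probability = D(9)/9! = 16687/45360.

Final answer: D(9)/9! = 133496/362880 = 0.367879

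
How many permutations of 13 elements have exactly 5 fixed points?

Choose which 5 elements are fixed: C(13,5) = 1287.
Derange the remaining 8 using D(j) = (j-1)(D(j-1) + D(j-2)), D(0)=1, D(1)=0: D(2)=1, D(3)=2, D(4)=9, D(5)=44, D(6)=265, D(7)=1854, D(8)=14833.
Total: 1287 x 14833.

Final answer: C(13,5) D(8) = 19090071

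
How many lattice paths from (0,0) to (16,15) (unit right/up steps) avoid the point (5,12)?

Total paths to (16,15): C(31,15) = 300540195.
Paths through (5,12): C(17,12) x C(14,3) = 2252432.
Avoiding (5,12): 300540195 - 2252432.

Final answer: 298287763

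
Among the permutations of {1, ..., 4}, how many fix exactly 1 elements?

Choose which 1 elements are fixed: C(4,1) = 4.
Derange the remaining 3 using D(j) = (j-1)(D(j-1) + D(j-2)), D(0)=1, D(1)=0: D(2)=1, D(3)=2.
Total: 4 x 2.

Final answer: C(4,1) D(3) = 8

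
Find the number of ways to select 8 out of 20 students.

C(20,8) = 20!/(8! x 12!).

Final answer: \binom{20}{8} = 125970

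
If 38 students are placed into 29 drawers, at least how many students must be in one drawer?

By the pigeonhole principle: ceiling(38/29).

Final answer: 2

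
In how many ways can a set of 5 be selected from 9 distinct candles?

C(9,5) = 9!/(5! x (9-5)!).

Final answer: C(9,5) = 126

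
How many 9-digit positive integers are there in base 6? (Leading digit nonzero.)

In base 6, the leading digit has 5 choices (1..5); each of the remaining 8 digits has 6 choices.
Total: 5 x 6^8.

Final answer: 8398080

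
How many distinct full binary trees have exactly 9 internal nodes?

The structures are counted by the Catalan number C_n. Here n = 9.
C_n = C(2n,n)/(n+1), so C_{9} = C(18,9)/10 = 48620/10.

Final answer: C_{9} = 4862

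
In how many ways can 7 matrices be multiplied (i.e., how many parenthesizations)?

The structures are counted by the Catalan number C_n. Here n = 7 - 1 = 6.
Using C_0 = 1 and C_(k+1) = C_k x 2(2k+1)/(k+2), build up term by term: C_1=1, C_2=2, C_3=5, C_4=14, C_5=42, C_6=132.

Final answer: C_{6} = 132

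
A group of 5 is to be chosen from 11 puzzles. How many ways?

C(11,5) = 11!/(5! x 6!).

Final answer: \binom{11}{5} = 462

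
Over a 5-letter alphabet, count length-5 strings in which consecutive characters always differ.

First character: 5 choices. Each subsequent: 4 choices (must differ from the previous one).
Total: 5 x 4^4.

Final answer: 5 x 4^{4} = 1280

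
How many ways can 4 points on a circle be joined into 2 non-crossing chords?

This is counted by the nth Catalan number C_n. Here n = 4/2 = 2.
C_n = C(2n,n)/(n+1), so C_{2} = C(4,2)/3 = 6/3.

Final answer: C_{2} = 2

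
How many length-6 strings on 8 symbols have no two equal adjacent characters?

First character: 8 choices. Each subsequent: 7 choices (must differ from the previous one).
Total: 8 x 7^5.

Final answer: 8 x 7^{5} = 134456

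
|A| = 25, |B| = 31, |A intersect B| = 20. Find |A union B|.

|A union B| = |A| + |B| - |A intersect B| = 25 + 31 - 20.

Final answer: 36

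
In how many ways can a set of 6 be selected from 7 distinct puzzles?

C(7,6) = 7!/(6! x (7-6)!).

Final answer: C(7,6) = 7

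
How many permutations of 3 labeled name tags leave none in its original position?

Derangements satisfy D(n) = (n-1)(D(n-1) + D(n-2)), starting from D(0)=1, D(1)=0.
D(2) = 1 x (0 + 1) = 1
D(3) = 2 x (D(2) + D(1)) = 2 x (1 + 0)

Final answer: D(3) = 2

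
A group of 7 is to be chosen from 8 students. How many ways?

C(8,7) = 8!/(7! x (8-7)!).

Final answer: C(8,7) = 8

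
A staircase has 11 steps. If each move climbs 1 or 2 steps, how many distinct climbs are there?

Let f(n) be the number of climbs. Removing the last move (1 or 2 steps) gives f(n) = f(n-1) + f(n-2); base cases f(1)=1, f(2)=2.
Computing successive values: f(1)=1, f(2)=2, f(3)=3, f(4)=5, f(5)=8, f(6)=13, f(7)=21, f(8)=34, f(9)=55, f(10)=89, f(11)=144.

Final answer: 144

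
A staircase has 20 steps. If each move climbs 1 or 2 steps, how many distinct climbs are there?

Let f(n) count the ways. The last step is size 1 or 2, so f(n) = f(n-1) + f(n-2) with f(1)=1, f(2)=2.
Iterating the recurrence: f(1)=1, f(2)=2, f(3)=3, f(4)=5, f(5)=8, f(6)=13, f(7)=21, f(8)=34, f(9)=55, f(10)=89, f(11)=144, f(12)=233, f(13)=377, f(14)=610, f(15)=987, f(16)=1597, f(17)=2584, f(18)=4181, f(19)=6765, f(20)=10946.

Final answer: 10946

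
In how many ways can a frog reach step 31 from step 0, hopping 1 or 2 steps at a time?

Let f(n) be the number of climbs. Removing the last move (1 or 2 steps) gives f(n) = f(n-1) + f(n-2); base cases f(1)=1, f(2)=2.
Iterating the recurrence: f(1)=1, f(2)=2, f(3)=3, f(4)=5, f(5)=8, f(6)=13, f(7)=21, f(8)=34, f(9)=55, f(10)=89, f(11)=144, f(12)=233, f(13)=377, f(14)=610, f(15)=987, f(16)=1597, f(17)=2584, f(18)=4181, f(19)=6765, f(20)=10946, f(21)=17711, f(22)=28657, f(23)=46368, f(24)=75025, f(25)=121393, f(26)=196418, f(27)=317811, f(28)=514229, f(29)=832040, f(30)=1346269, f(31)=2178309.

Final answer: 2178309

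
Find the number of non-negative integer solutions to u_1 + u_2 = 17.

Stars and bars with 17 stars and 1 bars:
C(17+2-1, 2-1) = C(18,1).

Final answer: C(18,1) = 18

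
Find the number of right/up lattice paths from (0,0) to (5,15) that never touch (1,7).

Total paths to (5,15): C(20,15) = 15504.
Paths through (1,7): C(8,7) x C(12,8) = 3960.
Avoiding (1,7): 15504 - 3960.

Final answer: 11544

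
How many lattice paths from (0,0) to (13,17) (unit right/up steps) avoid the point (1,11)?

Total paths to (13,17): C(30,17) = 119759850.
Paths through (1,11): C(12,11) x C(18,6) = 222768.
Avoiding (1,11): 119759850 - 222768.

Final answer: 119537082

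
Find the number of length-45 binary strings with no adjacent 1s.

Let a(n) count valid strings. If the last bit is 0 the prefix is any valid string of length n-1; if it is 1 the string must end in 01 with a valid prefix of length n-2. So a(n) = a(n-1) + a(n-2), a(1)=2, a(2)=3.
Iterating the recurrence: a(1)=2, a(2)=3, a(3)=5, a(4)=8, a(5)=13, a(6)=21, a(7)=34, a(8)=55, a(9)=89, a(10)=144, a(11)=233, a(12)=377, a(13)=610, a(14)=987, a(15)=1597, a(16)=2584, a(17)=4181, a(18)=6765, a(19)=10946, a(20)=17711, a(21)=28657, a(22)=46368, a(23)=75025, a(24)=121393, a(25)=196418, a(26)=317811, a(27)=514229, a(28)=832040, a(29)=1346269, a(30)=2178309, a(31)=3524578, a(32)=5702887, a(33)=9227465, a(34)=14930352, a(35)=24157817, a(36)=39088169, a(37)=63245986, a(38)=102334155, a(39)=165580141, a(40)=267914296, a(41)=433494437, a(42)=701408733, a(43)=1134903170, a(44)=1836311903, a(45)=2971215073.

Final answer: 2971215073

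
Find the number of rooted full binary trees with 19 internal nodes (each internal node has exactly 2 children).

This is counted by the nth Catalan number C_n. Here n = 19.
Using C_0 = 1 and C_(k+1) = C_k x 2(2k+1)/(k+2), build up term by term: C_1=1, C_2=2, C_3=5, C_4=14, C_5=42, C_6=132, C_7=429, C_8=1430, C_9=4862, C_10=16796, C_11=58786, C_12=208012, C_13=742900, C_14=2674440, C_15=9694845, C_16=35357670, C_17=129644790, C_18=477638700, C_19=1767263190.

Final answer: C_{19} = 1767263190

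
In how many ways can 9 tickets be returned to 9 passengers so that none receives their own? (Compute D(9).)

Derangements satisfy D(n) = (n-1)(D(n-1) + D(n-2)), starting from D(0)=1, D(1)=0.
D(2) = 1 x (0 + 1) = 1
D(3) = 2 x (1 + 0) = 2
D(4) = 3 x (2 + 1) = 9
D(5) = 4 x (9 + 2) = 44
D(6) = 5 x (44 + 9) = 265
D(7) = 6 x (265 + 44) = 1854
D(8) = 7 x (1854 + 265) = 14833
D(9) = 8 x (D(8) + D(7)) = 8 x (14833 + 1854)

Final answer: D(9) = 133496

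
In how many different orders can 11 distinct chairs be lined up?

The number of ways to arrange 11 distinct objects is 11!.

Final answer: 11! = 39916800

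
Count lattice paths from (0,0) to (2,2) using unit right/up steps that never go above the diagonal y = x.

Total monotonic paths to (2,2): C(4,2) = 6.
A path is bad iff it touches y = x + 1; reflecting its initial segment maps bad paths bijectively onto all paths to (1,3), of which there are C(4,3) = 4.
Valid Dyck paths: 6 - 4.
(These counts are the Catalan numbers.)

Final answer: C_{2} = 2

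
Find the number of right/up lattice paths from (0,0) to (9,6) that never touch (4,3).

Total paths to (9,6): C(15,6) = 5005.
Paths through (4,3): C(7,3) x C(8,3) = 1960.
Avoiding (4,3): 5005 - 1960.

Final answer: 3045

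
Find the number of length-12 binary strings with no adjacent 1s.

Let a(n) count valid strings. If the last bit is 0 the prefix is any valid string of length n-1; if it is 1 the string must end in 01 with a valid prefix of length n-2. So a(n) = a(n-1) + a(n-2), a(1)=2, a(2)=3.
Computing successive values: a(1)=2, a(2)=3, a(3)=5, a(4)=8, a(5)=13, a(6)=21, a(7)=34, a(8)=55, a(9)=89, a(10)=144, a(11)=233, a(12)=377.

Final answer: 377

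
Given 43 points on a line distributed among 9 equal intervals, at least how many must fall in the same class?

By pigeonhole with 43 objects and 9 categories: ceiling(43/9).

Final answer: 5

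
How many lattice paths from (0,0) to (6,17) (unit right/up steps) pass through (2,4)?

Paths (0,0)->(2,4): C(6,4) = 15.
Paths (2,4)->(6,17): C(17,13) = 2380.
By multiplication principle: 15 x 2380.

Final answer: 35700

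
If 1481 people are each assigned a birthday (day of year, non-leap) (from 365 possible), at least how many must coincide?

There are 365 possible values for birthday (day of year, non-leap). With 1481 people and 365 categories, by pigeonhole: ceiling(1481/365).

Final answer: 5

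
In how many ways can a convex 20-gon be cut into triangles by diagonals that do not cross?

This is a standard Catalan-number count: the answer is C_n. Here n = 20 - 2 = 18.
C_n = C(2n,n)/(n+1), so C_{18} = C(36,18)/19 = 9075135300/19.

Final answer: C_{18} = 477638700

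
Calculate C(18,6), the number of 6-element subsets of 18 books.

C(18,6) = 18!/(6! x 12!).

Final answer: \binom{18}{6} = 18564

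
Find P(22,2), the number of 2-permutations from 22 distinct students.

P(22,2) = 22!/(22-2)! = 22!/20!.

Final answer: P(22,2) = 462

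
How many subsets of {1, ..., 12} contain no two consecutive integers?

Let a(n) count such subsets of {1, ..., n}. Either n is excluded (a(n-1) ways) or n is included, forcing n-1 out (a(n-2) ways), so a(n) = a(n-1) + a(n-2) with a(1)=2, a(2)=3.
Iterating the recurrence: a(1)=2, a(2)=3, a(3)=5, a(4)=8, a(5)=13, a(6)=21, a(7)=34, a(8)=55, a(9)=89, a(10)=144, a(11)=233, a(12)=377.

Final answer: 377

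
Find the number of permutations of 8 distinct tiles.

The number of ways to arrange 8 distinct objects is 8!.

Final answer: 8! = 40320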